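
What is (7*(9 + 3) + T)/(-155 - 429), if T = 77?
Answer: -161/584 ≈ -0.27568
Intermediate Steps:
(7*(9 + 3) + T)/(-155 - 429) = (7*(9 + 3) + 77)/(-155 - 429) = (7*12 + 77)/(-584) = (84 + 77)*(-1/584) = 161*(-1/584) = -161/584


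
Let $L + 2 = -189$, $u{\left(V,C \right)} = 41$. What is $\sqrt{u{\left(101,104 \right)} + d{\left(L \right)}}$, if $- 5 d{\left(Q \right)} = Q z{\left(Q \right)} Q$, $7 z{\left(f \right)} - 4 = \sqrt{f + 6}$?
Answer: $\frac{\sqrt{-5057115 - 1276835 i \sqrt{185}}}{35} \approx 72.93 - 97.196 i$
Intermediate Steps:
$z{\left(f \right)} = \frac{4}{7} + \frac{\sqrt{6 + f}}{7}$ ($z{\left(f \right)} = \frac{4}{7} + \frac{\sqrt{f + 6}}{7} = \frac{4}{7} + \frac{\sqrt{6 + f}}{7}$)
$L = -191$ ($L = -2 - 189 = -191$)
$d{\left(Q \right)} = - \frac{Q^{2} \left(\frac{4}{7} + \frac{\sqrt{6 + Q}}{7}\right)}{5}$ ($d{\left(Q \right)} = - \frac{Q \left(\frac{4}{7} + \frac{\sqrt{6 + Q}}{7}\right) Q}{5} = - \frac{Q^{2} \left(\frac{4}{7} + \frac{\sqrt{6 + Q}}{7}\right)}{5}$)
$\sqrt{u{\left(101,104 \right)} + d{\left(L \right)}} = \sqrt{41 + \frac{\left(-191\right)^{2} \left(-4 - \sqrt{6 - 191}\right)}{35}} = \sqrt{41 + \frac{1}{35} \cdot 36481 \left(-4 - \sqrt{-185}\right)} = \sqrt{41 + \frac{1}{35} \cdot 36481 \left(-4 - i \sqrt{185}\right)} = \sqrt{41 - \left(\frac{145924}{35} + \frac{36481 i \sqrt{185}}{35}\right)} = \sqrt{- \frac{144489}{35} - \frac{36481 i \sqrt{185}}{35}}$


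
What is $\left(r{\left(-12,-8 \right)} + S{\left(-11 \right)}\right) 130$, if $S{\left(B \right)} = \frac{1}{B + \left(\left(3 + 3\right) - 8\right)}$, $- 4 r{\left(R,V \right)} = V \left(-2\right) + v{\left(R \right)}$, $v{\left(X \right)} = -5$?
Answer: $- \frac{735}{2} \approx -367.5$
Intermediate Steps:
$r{\left(R,V \right)} = \frac{5}{4} + \frac{V}{2}$ ($r{\left(R,V \right)} = - \frac{V \left(-2\right) - 5}{4} = - \frac{- 2 V - 5}{4} = - \frac{-5 - 2 V}{4} = \frac{5}{4} + \frac{V}{2}$)
$S{\left(B \right)} = \frac{1}{-2 + B}$ ($S{\left(B \right)} = \frac{1}{B + \left(6 - 8\right)} = \frac{1}{B - 2} = \frac{1}{-2 + B}$)
$\left(r{\left(-12,-8 \right)} + S{\left(-11 \right)}\right) 130 = \left(\left(\frac{5}{4} + \frac{1}{2} \left(-8\right)\right) + \frac{1}{-2 - 11}\right) 130 = \left(\left(\frac{5}{4} - 4\right) + \frac{1}{-13}\right) 130 = \left(- \frac{11}{4} - \frac{1}{13}\right) 130 = \left(- \frac{147}{52}\right) 130 = - \frac{735}{2}$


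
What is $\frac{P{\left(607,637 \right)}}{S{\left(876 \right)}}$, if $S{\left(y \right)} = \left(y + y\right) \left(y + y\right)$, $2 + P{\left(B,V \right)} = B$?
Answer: $\frac{605}{3069504} \approx 0.0001971$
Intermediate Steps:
$P{\left(B,V \right)} = -2 + B$
$S{\left(y \right)} = 4 y^{2}$ ($S{\left(y \right)} = 2 y 2 y = 4 y^{2}$)
$\frac{P{\left(607,637 \right)}}{S{\left(876 \right)}} = \frac{-2 + 607}{4 \cdot 876^{2}} = \frac{605}{4 \cdot 767376} = \frac{605}{3069504}$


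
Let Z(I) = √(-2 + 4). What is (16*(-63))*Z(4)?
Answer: -1008*√2 ≈ -1425.5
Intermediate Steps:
Z(I) = √2
(16*(-63))*Z(4) = (16*(-63))*√2 = -1008*√2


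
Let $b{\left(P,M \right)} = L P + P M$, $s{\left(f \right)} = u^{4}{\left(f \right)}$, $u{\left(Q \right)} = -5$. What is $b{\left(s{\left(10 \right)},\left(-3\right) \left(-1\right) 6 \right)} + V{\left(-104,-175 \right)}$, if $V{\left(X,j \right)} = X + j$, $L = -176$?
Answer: $-99029$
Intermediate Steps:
$s{\left(f \right)} = 625$ ($s{\left(f \right)} = \left(-5\right)^{4} = 625$)
$b{\left(P,M \right)} = - 176 P + M P$ ($b{\left(P,M \right)} = - 176 P + P M = - 176 P + M P$)
$b{\left(s{\left(10 \right)},\left(-3\right) \left(-1\right) 6 \right)} + V{\left(-104,-175 \right)} = 625 \left(-176 + \left(-3\right) \left(-1\right) 6\right) - 279 = 625 \left(-176 + 3 \cdot 6\right) - 279 = 625 \left(-176 + 18\right) - 279 = 625 \left(-158\right) - 279 = -98750 - 279 = -99029$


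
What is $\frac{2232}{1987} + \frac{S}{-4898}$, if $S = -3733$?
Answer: $\frac{18349807}{9732326} \approx 1.8854$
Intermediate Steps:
$\frac{2232}{1987} + \frac{S}{-4898} = \frac{2232}{1987} - \frac{3733}{-4898} = 2232 \cdot \frac{1}{1987} - - \frac{3733}{4898} = \frac{2232}{1987} + \frac{3733}{4898} = \frac{18349807}{9732326}$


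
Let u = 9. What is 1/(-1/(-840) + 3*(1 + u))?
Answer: 840/25201 ≈ 0.033332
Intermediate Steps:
1/(-1/(-840) + 3*(1 + u)) = 1/(-1/(-840) + 3*(1 + 9)) = 1/(-1*(-1/840) + 3*10) = 1/(1/840 + 30) = 1/(25201/840) = 840/25201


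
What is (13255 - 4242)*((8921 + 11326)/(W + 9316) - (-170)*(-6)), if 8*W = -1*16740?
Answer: -132450054798/14447 ≈ -9.1680e+6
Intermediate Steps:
W = -4185/2 (W = (-1*16740)/8 = (1/8)*(-16740) = -4185/2 ≈ -2092.5)
(13255 - 4242)*((8921 + 11326)/(W + 9316) - (-170)*(-6)) = (13255 - 4242)*((8921 + 11326)/(-4185/2 + 9316) - (-170)*(-6)) = 9013*(20247/(14447/2) - 85*12) = 9013*(20247*(2/14447) - 1020) = 9013*(40494/14447 - 1020) = 9013*(-14695446/14447) = -132450054798/14447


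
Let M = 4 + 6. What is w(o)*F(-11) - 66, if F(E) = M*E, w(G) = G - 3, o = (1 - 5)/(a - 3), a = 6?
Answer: 1232/3 ≈ 410.67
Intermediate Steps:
o = -4/3 (o = (1 - 5)/(6 - 3) = -4/3 ≈ -1.3333)
M = 10
w(G) = -3 + G
F(E) = 10*E
w(o)*F(-11) - 66 = (-3 - 4/3)*(10*(-11)) - 66 = -13/3*(-110) - 66 = 1430/3 - 66 = 1232/3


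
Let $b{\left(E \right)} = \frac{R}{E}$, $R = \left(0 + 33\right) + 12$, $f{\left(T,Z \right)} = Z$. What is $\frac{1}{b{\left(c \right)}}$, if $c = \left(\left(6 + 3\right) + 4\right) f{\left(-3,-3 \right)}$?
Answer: $- \frac{13}{15} \approx -0.86667$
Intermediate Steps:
$R = 45$ ($R = 33 + 12 = 45$)
$c = -39$ ($c = \left(\left(6 + 3\right) + 4\right) \left(-3\right) = \left(9 + 4\right) \left(-3\right) = 13 \left(-3\right) = -39$)
$b{\left(E \right)} = \frac{45}{E}$
$\frac{1}{b{\left(c \right)}} = \frac{1}{45 \frac{1}{-39}} = \frac{1}{45 \left(- \frac{1}{39}\right)} = \frac{1}{- \frac{15}{13}} = - \frac{13}{15}$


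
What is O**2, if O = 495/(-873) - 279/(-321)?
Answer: 9834496/107723641 ≈ 0.091294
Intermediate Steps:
O = 3136/10379 (O = 495*(-1/873) - 279*(-1/321) = -55/97 + 93/107 = 3136/10379 ≈ 0.30215)
O**2 = (3136/10379)**2 = 9834496/107723641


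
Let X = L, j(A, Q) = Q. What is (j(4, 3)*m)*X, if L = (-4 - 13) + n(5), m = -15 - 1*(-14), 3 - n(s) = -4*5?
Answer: -18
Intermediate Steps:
n(s) = 23 (n(s) = 3 - (-4)*5 = 3 - 1*(-20) = 3 + 20 = 23)
m = -1 (m = -15 + 14 = -1)
L = 6 (L = (-4 - 13) + 23 = -17 + 23 = 6)
X = 6
(j(4, 3)*m)*X = (3*(-1))*6 = -3*6 = -18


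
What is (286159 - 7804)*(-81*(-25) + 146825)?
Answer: 41433141750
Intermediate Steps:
(286159 - 7804)*(-81*(-25) + 146825) = 278355*(2025 + 146825) = 278355*148850 = 41433141750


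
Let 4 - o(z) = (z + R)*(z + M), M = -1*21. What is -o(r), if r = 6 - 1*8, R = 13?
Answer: -257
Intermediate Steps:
r = -2 (r = 6 - 8 = -2)
M = -21
o(z) = 4 - (-21 + z)*(13 + z) (o(z) = 4 - (z + 13)*(z - 21) = 4 - (13 + z)*(-21 + z) = 4 - (-21 + z)*(13 + z))
-o(r) = -(277 - 1*(-2)**2 + 8*(-2)) = -(277 - 1*4 - 16) = -(277 - 4 - 16) = -1*257 = -257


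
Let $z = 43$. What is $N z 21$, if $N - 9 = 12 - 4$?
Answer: $15351$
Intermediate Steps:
$N = 17$ ($N = 9 + \left(12 - 4\right) = 9 + 8 = 17$)
$N z 21 = 17 \cdot 43 \cdot 21 = 731 \cdot 21 = 15351$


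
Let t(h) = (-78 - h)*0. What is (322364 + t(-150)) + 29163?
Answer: 351527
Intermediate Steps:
t(h) = 0
(322364 + t(-150)) + 29163 = (322364 + 0) + 29163 = 322364 + 29163 = 351527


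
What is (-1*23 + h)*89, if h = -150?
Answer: -15397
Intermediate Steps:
(-1*23 + h)*89 = (-1*23 - 150)*89 = (-23 - 150)*89 = -173*89 = -15397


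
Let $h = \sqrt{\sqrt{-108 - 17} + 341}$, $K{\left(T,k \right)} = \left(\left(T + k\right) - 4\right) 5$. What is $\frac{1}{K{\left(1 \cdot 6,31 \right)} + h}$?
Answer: $\frac{1}{165 + \sqrt{341 + 5 i \sqrt{5}}} \approx 0.0054505 - 8.992 \cdot 10^{-6} i$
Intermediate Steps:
$K{\left(T,k \right)} = -20 + 5 T + 5 k$ ($K{\left(T,k \right)} = \left(-4 + T + k\right) 5 = -20 + 5 T + 5 k$)
$h = \sqrt{341 + 5 i \sqrt{5}}$ ($h = \sqrt{\sqrt{-125} + 341} = \sqrt{5 i \sqrt{5} + 341} = \sqrt{341 + 5 i \sqrt{5}} \approx 18.469 + 0.3027 i$)
$\frac{1}{K{\left(1 \cdot 6,31 \right)} + h} = \frac{1}{\left(-20 + 5 \cdot 1 \cdot 6 + 5 \cdot 31\right) + \sqrt{341 + 5 i \sqrt{5}}} = \frac{1}{\left(-20 + 5 \cdot 6 + 155\right) + \sqrt{341 + 5 i \sqrt{5}}} = \frac{1}{\left(-20 + 30 + 155\right) + \sqrt{341 + 5 i \sqrt{5}}} = \frac{1}{165 + \sqrt{341 + 5 i \sqrt{5}}}$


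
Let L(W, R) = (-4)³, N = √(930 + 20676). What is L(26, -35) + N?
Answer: -64 + √21606 ≈ 82.990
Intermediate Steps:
N = √21606 ≈ 146.99
L(W, R) = -64
L(26, -35) + N = -64 + √21606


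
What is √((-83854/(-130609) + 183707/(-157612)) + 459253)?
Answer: 3*√5405971785576755517242027/10292772854 ≈ 677.68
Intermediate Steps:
√((-83854/(-130609) + 183707/(-157612)) + 459253) = √((-83854*(-1/130609) + 183707*(-1/157612)) + 459253) = √((83854/130609 - 183707/157612) + 459253) = √(-10777390915/20585545708 + 459253) = √(9453962845645209/20585545708) = 3*√5405971785576755517242027/10292772854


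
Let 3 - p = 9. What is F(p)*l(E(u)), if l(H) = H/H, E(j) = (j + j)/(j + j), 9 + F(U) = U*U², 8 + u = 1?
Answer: -225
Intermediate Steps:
p = -6 (p = 3 - 1*9 = 3 - 9 = -6)
u = -7 (u = -8 + 1 = -7)
F(U) = -9 + U³ (F(U) = -9 + U*U² = -9 + U³)
E(j) = 1 (E(j) = (2*j)/((2*j)) = (2*j)*(1/(2*j)) = 1)
l(H) = 1
F(p)*l(E(u)) = (-9 + (-6)³)*1 = (-9 - 216)*1 = -225*1 = -225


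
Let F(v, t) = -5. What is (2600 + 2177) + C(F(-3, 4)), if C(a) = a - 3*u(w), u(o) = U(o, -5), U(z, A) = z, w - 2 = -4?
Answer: 4778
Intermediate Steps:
w = -2 (w = 2 - 4 = -2)
u(o) = o
C(a) = 6 + a (C(a) = a - 3*(-2) = a + 6 = 6 + a)
(2600 + 2177) + C(F(-3, 4)) = (2600 + 2177) + (6 - 5) = 4777 + 1 = 4778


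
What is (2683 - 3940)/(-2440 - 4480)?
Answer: 1257/6920 ≈ 0.18165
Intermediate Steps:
(2683 - 3940)/(-2440 - 4480) = -1257/(-6920) = -1257*(-1/6920) = 1257/6920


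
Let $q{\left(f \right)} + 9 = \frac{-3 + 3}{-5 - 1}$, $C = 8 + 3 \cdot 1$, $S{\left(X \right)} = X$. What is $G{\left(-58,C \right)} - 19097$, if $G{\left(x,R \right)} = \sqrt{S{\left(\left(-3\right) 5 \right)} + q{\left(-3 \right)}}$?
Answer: $-19097 + 2 i \sqrt{6} \approx -19097.0 + 4.899 i$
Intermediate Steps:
$C = 11$ ($C = 8 + 3 = 11$)
$q{\left(f \right)} = -9$ ($q{\left(f \right)} = -9 + \frac{-3 + 3}{-5 - 1} = -9 + \frac{0}{-6} = -9 + 0 \left(- \frac{1}{6}\right) = -9 + 0 = -9$)
$G{\left(x,R \right)} = 2 i \sqrt{6}$ ($G{\left(x,R \right)} = \sqrt{\left(-3\right) 5 - 9} = \sqrt{-15 - 9} = \sqrt{-24} = 2 i \sqrt{6}$)
$G{\left(-58,C \right)} - 19097 = 2 i \sqrt{6} - 19097 = -19097 + 2 i \sqrt{6}$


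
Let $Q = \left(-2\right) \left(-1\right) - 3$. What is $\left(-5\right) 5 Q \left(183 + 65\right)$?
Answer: $6200$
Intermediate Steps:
$Q = -1$ ($Q = 2 - 3 = -1$)
$\left(-5\right) 5 Q \left(183 + 65\right) = \left(-5\right) 5 \left(-1\right) \left(183 + 65\right) = \left(-25\right) \left(-1\right) 248 = 25 \cdot 248 = 6200$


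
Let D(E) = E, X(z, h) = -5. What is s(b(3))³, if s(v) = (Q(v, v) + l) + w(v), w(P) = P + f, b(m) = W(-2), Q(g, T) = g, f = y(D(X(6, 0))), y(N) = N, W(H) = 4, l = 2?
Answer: 125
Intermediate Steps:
f = -5
b(m) = 4
w(P) = -5 + P (w(P) = P - 5 = -5 + P)
s(v) = -3 + 2*v (s(v) = (v + 2) + (-5 + v) = (2 + v) + (-5 + v) = -3 + 2*v)
s(b(3))³ = (-3 + 2*4)³ = (-3 + 8)³ = 5³ = 125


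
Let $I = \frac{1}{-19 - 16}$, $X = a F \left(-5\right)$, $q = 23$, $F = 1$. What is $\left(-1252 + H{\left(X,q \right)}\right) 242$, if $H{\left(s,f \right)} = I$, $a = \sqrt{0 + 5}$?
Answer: $- \frac{10604682}{35} \approx -3.0299 \cdot 10^{5}$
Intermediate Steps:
$a = \sqrt{5} \approx 2.2361$
$X = - 5 \sqrt{5}$ ($X = \sqrt{5} \cdot 1 \left(-5\right) = \sqrt{5} \left(-5\right) = - 5 \sqrt{5} \approx -11.18$)
$I = - \frac{1}{35}$ ($I = \frac{1}{-35} = - \frac{1}{35} \approx -0.028571$)
$H{\left(s,f \right)} = - \frac{1}{35}$
$\left(-1252 + H{\left(X,q \right)}\right) 242 = \left(-1252 - \frac{1}{35}\right) 242 = \left(- \frac{43821}{35}\right) 242 = - \frac{10604682}{35}$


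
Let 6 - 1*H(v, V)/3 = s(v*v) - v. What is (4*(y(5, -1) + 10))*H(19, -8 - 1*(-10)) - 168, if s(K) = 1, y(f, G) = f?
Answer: 4152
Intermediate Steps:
H(v, V) = 15 + 3*v (H(v, V) = 18 - 3*(1 - v) = 18 + (-3 + 3*v) = 15 + 3*v)
(4*(y(5, -1) + 10))*H(19, -8 - 1*(-10)) - 168 = (4*(5 + 10))*(15 + 3*19) - 168 = (4*15)*(15 + 57) - 168 = 60*72 - 168 = 4320 - 168 = 4152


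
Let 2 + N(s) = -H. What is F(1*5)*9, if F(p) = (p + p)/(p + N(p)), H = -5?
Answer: 45/4 ≈ 11.250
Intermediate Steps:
N(s) = 3 (N(s) = -2 - 1*(-5) = -2 + 5 = 3)
F(p) = 2*p/(3 + p) (F(p) = (p + p)/(p + 3) = (2*p)/(3 + p) = 2*p/(3 + p))
F(1*5)*9 = (2*(1*5)/(3 + 1*5))*9 = (2*5/(3 + 5))*9 = (2*5/8)*9 = (2*5*(1/8))*9 = (5/4)*9 = 45/4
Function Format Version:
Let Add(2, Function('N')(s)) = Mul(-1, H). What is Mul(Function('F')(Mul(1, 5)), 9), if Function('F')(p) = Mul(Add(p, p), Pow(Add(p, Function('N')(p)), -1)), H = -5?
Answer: Rational(45, 4) ≈ 11.250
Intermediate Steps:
Function('N')(s) = 3 (Function('N')(s) = Add(-2, Mul(-1, -5)) = Add(-2, 5) = 3)
Function('F')(p) = Mul(2, p, Pow(Add(3, p), -1)) (Function('F')(p) = Mul(Add(p, p), Pow(Add(p, 3), -1)) = Mul(Mul(2, p), Pow(Add(3, p), -1)) = Mul(2, p, Pow(Add(3, p), -1)))
Mul(Function('F')(Mul(1, 5)), 9) = Mul(Mul(2, Mul(1, 5), Pow(Add(3, Mul(1, 5)), -1)), 9) = Mul(Mul(2, 5, Pow(Add(3, 5), -1)), 9) = Mul(Mul(2, 5, Pow(8, -1)), 9) = Mul(Mul(2, 5, Rational(1, 8)), 9) = Mul(Rational(5, 4), 9) = Rational(45, 4)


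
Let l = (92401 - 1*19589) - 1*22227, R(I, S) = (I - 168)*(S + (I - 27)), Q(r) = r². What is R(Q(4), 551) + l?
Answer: -31495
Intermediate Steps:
R(I, S) = (-168 + I)*(-27 + I + S) (R(I, S) = (-168 + I)*(S + (-27 + I)) = (-168 + I)*(-27 + I + S))
l = 50585 (l = (92401 - 19589) - 22227 = 72812 - 22227 = 50585)
R(Q(4), 551) + l = (4536 + (4²)² - 195*4² - 168*551 + 4²*551) + 50585 = (4536 + 16² - 195*16 - 92568 + 16*551) + 50585 = (4536 + 256 - 3120 - 92568 + 8816) + 50585 = -82080 + 50585 = -31495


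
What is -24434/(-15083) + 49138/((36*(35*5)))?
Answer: 447541327/47511450 ≈ 9.4196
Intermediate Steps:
-24434/(-15083) + 49138/((36*(35*5))) = -24434*(-1/15083) + 49138/((36*175)) = 24434/15083 + 49138/6300 = 24434/15083 + 49138*(1/6300) = 24434/15083 + 24569/3150 = 447541327/47511450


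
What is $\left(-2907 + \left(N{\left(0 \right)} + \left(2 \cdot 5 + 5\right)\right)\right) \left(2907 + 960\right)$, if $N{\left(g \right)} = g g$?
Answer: $-11183364$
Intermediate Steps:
$N{\left(g \right)} = g^{2}$
$\left(-2907 + \left(N{\left(0 \right)} + \left(2 \cdot 5 + 5\right)\right)\right) \left(2907 + 960\right) = \left(-2907 + \left(0^{2} + \left(2 \cdot 5 + 5\right)\right)\right) \left(2907 + 960\right) = \left(-2907 + \left(0 + \left(10 + 5\right)\right)\right) 3867 = \left(-2907 + \left(0 + 15\right)\right) 3867 = \left(-2907 + 15\right) 3867 = \left(-2892\right) 3867 = -11183364$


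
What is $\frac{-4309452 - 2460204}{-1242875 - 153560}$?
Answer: $\frac{6769656}{1396435} \approx 4.8478$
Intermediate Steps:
$\frac{-4309452 - 2460204}{-1242875 - 153560} = - \frac{6769656}{-1396435} = \left(-6769656\right) \left(- \frac{1}{1396435}\right) = \frac{6769656}{1396435}$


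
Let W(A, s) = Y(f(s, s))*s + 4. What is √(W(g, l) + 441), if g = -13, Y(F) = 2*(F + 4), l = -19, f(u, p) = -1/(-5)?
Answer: √7135/5 ≈ 16.894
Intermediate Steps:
f(u, p) = ⅕ (f(u, p) = -1*(-⅕) = ⅕)
Y(F) = 8 + 2*F (Y(F) = 2*(4 + F) = 8 + 2*F)
W(A, s) = 4 + 42*s/5 (W(A, s) = (8 + 2*(⅕))*s + 4 = (8 + ⅖)*s + 4 = 42*s/5 + 4 = 4 + 42*s/5)
√(W(g, l) + 441) = √((4 + (42/5)*(-19)) + 441) = √((4 - 798/5) + 441) = √(-778/5 + 441) = √(1427/5) = √7135/5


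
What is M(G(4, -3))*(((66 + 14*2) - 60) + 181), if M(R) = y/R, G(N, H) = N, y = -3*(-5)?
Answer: 3225/4 ≈ 806.25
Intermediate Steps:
y = 15
M(R) = 15/R
M(G(4, -3))*(((66 + 14*2) - 60) + 181) = (15/4)*(((66 + 14*2) - 60) + 181) = (15*(¼))*(((66 + 28) - 60) + 181) = 15*((94 - 60) + 181)/4 = 15*(34 + 181)/4 = (15/4)*215 = 3225/4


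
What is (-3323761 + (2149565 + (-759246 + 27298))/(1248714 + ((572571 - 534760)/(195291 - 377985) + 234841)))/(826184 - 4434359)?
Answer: 900860486581509001/977947337565159825 ≈ 0.92118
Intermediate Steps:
(-3323761 + (2149565 + (-759246 + 27298))/(1248714 + ((572571 - 534760)/(195291 - 377985) + 234841)))/(826184 - 4434359) = (-3323761 + (2149565 - 731948)/(1248714 + (37811/(-182694) + 234841)))/(-3608175) = (-3323761 + 1417617/(1248714 + (37811*(-1/182694) + 234841)))*(-1/3608175) = (-3323761 + 1417617/(1248714 + (-37811/182694 + 234841)))*(-1/3608175) = (-3323761 + 1417617/(1248714 + 42904003843/182694))*(-1/3608175) = (-3323761 + 1417617/(271036559359/182694))*(-1/3608175) = (-3323761 + 1417617*(182694/271036559359))*(-1/3608175) = (-3323761 + 258990120198/271036559359)*(-1/3608175) = -900860486581509001/271036559359*(-1/3608175) = 900860486581509001/977947337565159825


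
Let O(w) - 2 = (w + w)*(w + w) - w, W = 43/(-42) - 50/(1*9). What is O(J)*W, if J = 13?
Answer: -78755/18 ≈ -4375.3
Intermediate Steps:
W = -829/126 (W = 43*(-1/42) - 50/9 = -43/42 - 50*1/9 = -43/42 - 50/9 = -829/126 ≈ -6.5794)
O(w) = 2 - w + 4*w**2 (O(w) = 2 + ((w + w)*(w + w) - w) = 2 + ((2*w)*(2*w) - w) = 2 + (4*w**2 - w) = 2 + (-w + 4*w**2) = 2 - w + 4*w**2)
O(J)*W = (2 - 1*13 + 4*13**2)*(-829/126) = (2 - 13 + 4*169)*(-829/126) = (2 - 13 + 676)*(-829/126) = 665*(-829/126) = -78755/18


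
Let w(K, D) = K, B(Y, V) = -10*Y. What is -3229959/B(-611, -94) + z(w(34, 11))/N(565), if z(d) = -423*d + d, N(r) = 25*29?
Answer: -485877311/885950 ≈ -548.42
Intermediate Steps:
N(r) = 725
z(d) = -422*d
-3229959/B(-611, -94) + z(w(34, 11))/N(565) = -3229959/((-10*(-611))) - 422*34/725 = -3229959/6110 - 14348*1/725 = -3229959*1/6110 - 14348/725 = -3229959/6110 - 14348/725 = -485877311/885950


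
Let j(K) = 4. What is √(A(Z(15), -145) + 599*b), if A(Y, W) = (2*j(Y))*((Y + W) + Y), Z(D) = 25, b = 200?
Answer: 16*√465 ≈ 345.02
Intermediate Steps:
A(Y, W) = 8*W + 16*Y (A(Y, W) = (2*4)*((Y + W) + Y) = 8*((W + Y) + Y) = 8*(W + 2*Y) = 8*W + 16*Y)
√(A(Z(15), -145) + 599*b) = √((8*(-145) + 16*25) + 599*200) = √((-1160 + 400) + 119800) = √(-760 + 119800) = √119040 = 16*√465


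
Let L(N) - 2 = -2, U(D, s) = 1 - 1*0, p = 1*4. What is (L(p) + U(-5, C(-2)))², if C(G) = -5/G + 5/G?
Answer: 1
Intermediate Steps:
C(G) = 0
p = 4
U(D, s) = 1 (U(D, s) = 1 + 0 = 1)
L(N) = 0 (L(N) = 2 - 2 = 0)
(L(p) + U(-5, C(-2)))² = (0 + 1)² = 1² = 1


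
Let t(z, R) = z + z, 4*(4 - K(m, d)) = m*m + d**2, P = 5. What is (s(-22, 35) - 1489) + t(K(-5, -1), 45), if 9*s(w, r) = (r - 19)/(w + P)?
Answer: -228598/153 ≈ -1494.1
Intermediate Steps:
K(m, d) = 4 - d**2/4 - m**2/4 (K(m, d) = 4 - (m*m + d**2)/4 = 4 - (m**2 + d**2)/4 = 4 - (d**2 + m**2)/4 = 4 + (-d**2/4 - m**2/4) = 4 - d**2/4 - m**2/4)
s(w, r) = (-19 + r)/(9*(5 + w)) (s(w, r) = ((r - 19)/(w + 5))/9 = ((-19 + r)/(5 + w))/9 = (-19 + r)/(9*(5 + w)))
t(z, R) = 2*z
(s(-22, 35) - 1489) + t(K(-5, -1), 45) = ((-19 + 35)/(9*(5 - 22)) - 1489) + 2*(4 - 1/4*(-1)**2 - 1/4*(-5)**2) = ((1/9)*16/(-17) - 1489) + 2*(4 - 1/4*1 - 1/4*25) = ((1/9)*(-1/17)*16 - 1489) + 2*(4 - 1/4 - 25/4) = (-16/153 - 1489) + 2*(-5/2) = -227833/153 - 5 = -228598/153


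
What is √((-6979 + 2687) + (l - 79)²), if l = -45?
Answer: 2*√2771 ≈ 105.28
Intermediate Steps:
√((-6979 + 2687) + (l - 79)²) = √((-6979 + 2687) + (-45 - 79)²) = √(-4292 + (-124)²) = √(-4292 + 15376) = √11084 = 2*√2771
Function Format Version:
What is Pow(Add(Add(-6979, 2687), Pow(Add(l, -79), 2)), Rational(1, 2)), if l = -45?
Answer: Mul(2, Pow(2771, Rational(1, 2))) ≈ 105.28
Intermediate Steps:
Pow(Add(Add(-6979, 2687), Pow(Add(l, -79), 2)), Rational(1, 2)) = Pow(Add(Add(-6979, 2687), Pow(Add(-45, -79), 2)), Rational(1, 2)) = Pow(Add(-4292, Pow(-124, 2)), Rational(1, 2)) = Pow(Add(-4292, 15376), Rational(1, 2)) = Pow(11084, Rational(1, 2)) = Mul(2, Pow(2771, Rational(1, 2)))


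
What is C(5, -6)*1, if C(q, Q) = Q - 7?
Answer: -13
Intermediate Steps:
C(q, Q) = -7 + Q
C(5, -6)*1 = (-7 - 6)*1 = -13*1 = -13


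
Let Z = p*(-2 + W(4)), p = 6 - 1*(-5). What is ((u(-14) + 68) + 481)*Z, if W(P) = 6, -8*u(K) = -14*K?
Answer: 23078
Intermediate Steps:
u(K) = 7*K/4 (u(K) = -(-7)*K/4 = 7*K/4)
p = 11 (p = 6 + 5 = 11)
Z = 44 (Z = 11*(-2 + 6) = 11*4 = 44)
((u(-14) + 68) + 481)*Z = (((7/4)*(-14) + 68) + 481)*44 = ((-49/2 + 68) + 481)*44 = (87/2 + 481)*44 = (1049/2)*44 = 23078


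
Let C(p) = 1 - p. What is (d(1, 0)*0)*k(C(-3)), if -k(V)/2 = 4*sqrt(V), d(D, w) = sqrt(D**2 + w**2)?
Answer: 0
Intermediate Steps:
k(V) = -8*sqrt(V)
(d(1, 0)*0)*k(C(-3)) = (sqrt(1**2 + 0**2)*0)*(-8*sqrt(1 - 1*(-3))) = (sqrt(1 + 0)*0)*(-8*sqrt(1 + 3)) = (sqrt(1)*0)*(-8*sqrt(4)) = (1*0)*(-8*2) = 0*(-16) = 0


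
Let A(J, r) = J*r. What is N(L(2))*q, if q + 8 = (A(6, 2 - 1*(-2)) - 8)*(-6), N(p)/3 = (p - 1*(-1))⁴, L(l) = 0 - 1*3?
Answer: -4992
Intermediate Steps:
L(l) = -3 (L(l) = 0 - 3 = -3)
N(p) = 3*(1 + p)⁴ (N(p) = 3*(p - 1*(-1))⁴ = 3*(p + 1)⁴ = 3*(1 + p)⁴)
q = -104 (q = -8 + (6*(2 - 1*(-2)) - 8)*(-6) = -8 + (6*(2 + 2) - 8)*(-6) = -8 + (6*4 - 8)*(-6) = -8 + (24 - 8)*(-6) = -8 + 16*(-6) = -8 - 96 = -104)
N(L(2))*q = (3*(1 - 3)⁴)*(-104) = (3*(-2)⁴)*(-104) = (3*16)*(-104) = 48*(-104) = -4992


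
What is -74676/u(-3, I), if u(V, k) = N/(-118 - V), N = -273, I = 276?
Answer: -408940/13 ≈ -31457.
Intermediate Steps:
u(V, k) = -273/(-118 - V)
-74676/u(-3, I) = -74676/(273/(118 - 3)) = -74676/(273/115) = -74676/(273*(1/115)) = -74676/273/115 = -74676*115/273 = -408940/13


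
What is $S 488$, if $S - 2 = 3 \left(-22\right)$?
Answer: $-31232$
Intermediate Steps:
$S = -64$ ($S = 2 + 3 \left(-22\right) = 2 - 66 = -64$)
$S 488 = \left(-64\right) 488 = -31232$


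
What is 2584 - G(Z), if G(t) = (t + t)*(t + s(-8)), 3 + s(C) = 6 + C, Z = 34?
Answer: 612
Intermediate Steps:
s(C) = 3 + C (s(C) = -3 + (6 + C) = 3 + C)
G(t) = 2*t*(-5 + t) (G(t) = (t + t)*(t + (3 - 8)) = (2*t)*(t - 5) = (2*t)*(-5 + t) = 2*t*(-5 + t))
2584 - G(Z) = 2584 - 2*34*(-5 + 34) = 2584 - 2*34*29 = 2584 - 1*1972 = 2584 - 1972 = 612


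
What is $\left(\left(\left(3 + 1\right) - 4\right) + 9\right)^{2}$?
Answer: $81$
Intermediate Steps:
$\left(\left(\left(3 + 1\right) - 4\right) + 9\right)^{2} = \left(\left(4 - 4\right) + 9\right)^{2} = \left(0 + 9\right)^{2} = 9^{2} = 81$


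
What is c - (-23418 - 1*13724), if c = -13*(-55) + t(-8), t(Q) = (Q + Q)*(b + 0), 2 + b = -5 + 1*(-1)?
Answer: 37985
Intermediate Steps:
b = -8 (b = -2 + (-5 + 1*(-1)) = -2 + (-5 - 1) = -2 - 6 = -8)
t(Q) = -16*Q (t(Q) = (Q + Q)*(-8 + 0) = (2*Q)*(-8) = -16*Q)
c = 843 (c = -13*(-55) - 16*(-8) = 715 + 128 = 843)
c - (-23418 - 1*13724) = 843 - (-23418 - 1*13724) = 843 - (-23418 - 13724) = 843 - 1*(-37142) = 843 + 37142 = 37985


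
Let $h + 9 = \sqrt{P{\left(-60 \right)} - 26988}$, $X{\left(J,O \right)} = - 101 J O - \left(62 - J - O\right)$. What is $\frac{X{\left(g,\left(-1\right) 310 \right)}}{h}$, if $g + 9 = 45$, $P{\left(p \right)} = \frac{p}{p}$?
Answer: $- \frac{2535354}{6767} - \frac{281706 i \sqrt{26987}}{6767} \approx -374.66 - 6838.8 i$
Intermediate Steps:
$P{\left(p \right)} = 1$
$g = 36$ ($g = -9 + 45 = 36$)
$X{\left(J,O \right)} = -62 + J + O - 101 J O$ ($X{\left(J,O \right)} = - 101 J O + \left(-62 + J + O\right) = -62 + J + O - 101 J O$)
$h = -9 + i \sqrt{26987}$ ($h = -9 + \sqrt{1 - 26988} = -9 + \sqrt{-26987} = -9 + i \sqrt{26987} \approx -9.0 + 164.28 i$)
$\frac{X{\left(g,\left(-1\right) 310 \right)}}{h} = \frac{-62 + 36 - 310 - 3636 \left(\left(-1\right) 310\right)}{-9 + i \sqrt{26987}} = \frac{-62 + 36 - 310 - 3636 \left(-310\right)}{-9 + i \sqrt{26987}} = \frac{-62 + 36 - 310 + 1127160}{-9 + i \sqrt{26987}} = \frac{1126824}{-9 + i \sqrt{26987}}$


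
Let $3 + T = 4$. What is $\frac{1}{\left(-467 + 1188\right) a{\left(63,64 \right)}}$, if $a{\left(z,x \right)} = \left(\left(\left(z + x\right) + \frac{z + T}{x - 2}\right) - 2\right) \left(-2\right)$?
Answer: $- \frac{31}{5633894} \approx -5.5024 \cdot 10^{-6}$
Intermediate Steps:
$T = 1$ ($T = -3 + 4 = 1$)
$a{\left(z,x \right)} = 4 - 2 x - 2 z - \frac{2 \left(1 + z\right)}{-2 + x}$ ($a{\left(z,x \right)} = \left(\left(\left(z + x\right) + \frac{z + 1}{x - 2}\right) - 2\right) \left(-2\right) = \left(\left(\left(x + z\right) + \frac{1 + z}{-2 + x}\right) - 2\right) \left(-2\right) = \left(\left(x + z + \frac{1 + z}{-2 + x}\right) - 2\right) \left(-2\right) = \left(-2 + x + z + \frac{1 + z}{-2 + x}\right) \left(-2\right) = 4 - 2 x - 2 z - \frac{2 \left(1 + z\right)}{-2 + x}$)
$\frac{1}{\left(-467 + 1188\right) a{\left(63,64 \right)}} = \frac{1}{\left(-467 + 1188\right) \frac{2 \left(-5 + 63 - 64^{2} + 4 \cdot 64 - 64 \cdot 63\right)}{-2 + 64}} = \frac{1}{721 \frac{2 \left(-5 + 63 - 4096 + 256 - 4032\right)}{62}} = \frac{1}{721 \cdot 2 \cdot \frac{1}{62} \left(-5 + 63 - 4096 + 256 - 4032\right)} = \frac{1}{721 \cdot 2 \cdot \frac{1}{62} \left(-7814\right)} = \frac{1}{721 \left(- \frac{7814}{31}\right)} = \frac{1}{721} \left(- \frac{31}{7814}\right) = - \frac{31}{5633894}$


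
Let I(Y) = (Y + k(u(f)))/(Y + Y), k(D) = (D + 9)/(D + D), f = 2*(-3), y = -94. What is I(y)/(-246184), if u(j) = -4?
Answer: -757/370260736 ≈ -2.0445e-6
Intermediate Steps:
f = -6
k(D) = (9 + D)/(2*D) (k(D) = (9 + D)/((2*D)) = (9 + D)*(1/(2*D)) = (9 + D)/(2*D))
I(Y) = (-5/8 + Y)/(2*Y) (I(Y) = (Y + (½)*(9 - 4)/(-4))/(Y + Y) = (Y + (½)*(-¼)*5)/((2*Y)) = (Y - 5/8)*(1/(2*Y)) = (-5/8 + Y)*(1/(2*Y)) = (-5/8 + Y)/(2*Y))
I(y)/(-246184) = ((1/16)*(-5 + 8*(-94))/(-94))/(-246184) = ((1/16)*(-1/94)*(-5 - 752))*(-1/246184) = ((1/16)*(-1/94)*(-757))*(-1/246184) = (757/1504)*(-1/246184) = -757/370260736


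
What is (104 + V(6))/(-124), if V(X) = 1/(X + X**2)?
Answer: -4369/5208 ≈ -0.83890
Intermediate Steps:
(104 + V(6))/(-124) = (104 + 1/(6*(1 + 6)))/(-124) = (104 + (1/6)/7)*(-1/124) = (104 + (1/6)*(1/7))*(-1/124) = (104 + 1/42)*(-1/124) = (4369/42)*(-1/124) = -4369/5208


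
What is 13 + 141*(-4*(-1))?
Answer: 577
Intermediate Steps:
13 + 141*(-4*(-1)) = 13 + 141*4 = 13 + 564 = 577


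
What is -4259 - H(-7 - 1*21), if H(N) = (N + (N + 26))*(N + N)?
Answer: -5939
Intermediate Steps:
H(N) = 2*N*(26 + 2*N) (H(N) = (N + (26 + N))*(2*N) = (26 + 2*N)*(2*N) = 2*N*(26 + 2*N))
-4259 - H(-7 - 1*21) = -4259 - 4*(-7 - 1*21)*(13 + (-7 - 1*21)) = -4259 - 4*(-7 - 21)*(13 + (-7 - 21)) = -4259 - 4*(-28)*(13 - 28) = -4259 - 4*(-28)*(-15) = -4259 - 1*1680 = -4259 - 1680 = -5939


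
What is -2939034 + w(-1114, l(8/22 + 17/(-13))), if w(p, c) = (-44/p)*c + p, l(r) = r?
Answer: -21289611938/7241 ≈ -2.9401e+6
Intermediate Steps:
w(p, c) = p - 44*c/p (w(p, c) = -44*c/p + p = p - 44*c/p)
-2939034 + w(-1114, l(8/22 + 17/(-13))) = -2939034 + (-1114 - 44*(8/22 + 17/(-13))/(-1114)) = -2939034 + (-1114 - 44*(8*(1/22) + 17*(-1/13))*(-1/1114)) = -2939034 + (-1114 - 44*(4/11 - 17/13)*(-1/1114)) = -2939034 + (-1114 - 44*(-135/143)*(-1/1114)) = -2939034 + (-1114 - 270/7241) = -2939034 - 8066744/7241 = -21289611938/7241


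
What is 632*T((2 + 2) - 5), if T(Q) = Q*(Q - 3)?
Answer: 2528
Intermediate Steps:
T(Q) = Q*(-3 + Q)
632*T((2 + 2) - 5) = 632*(((2 + 2) - 5)*(-3 + ((2 + 2) - 5))) = 632*((4 - 5)*(-3 + (4 - 5))) = 632*(-(-3 - 1)) = 632*(-1*(-4)) = 632*4 = 2528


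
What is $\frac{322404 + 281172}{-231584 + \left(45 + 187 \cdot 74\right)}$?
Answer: $- \frac{67064}{24189} \approx -2.7725$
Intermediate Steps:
$\frac{322404 + 281172}{-231584 + \left(45 + 187 \cdot 74\right)} = \frac{603576}{-231584 + \left(45 + 13838\right)} = \frac{603576}{-231584 + 13883} = \frac{603576}{-217701} = 603576 \left(- \frac{1}{217701}\right) = - \frac{67064}{24189}$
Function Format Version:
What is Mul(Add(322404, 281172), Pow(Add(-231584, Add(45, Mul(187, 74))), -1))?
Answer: Rational(-67064, 24189) ≈ -2.7725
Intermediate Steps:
Mul(Add(322404, 281172), Pow(Add(-231584, Add(45, Mul(187, 74))), -1)) = Mul(603576, Pow(Add(-231584, Add(45, 13838)), -1)) = Mul(603576, Pow(Add(-231584, 13883), -1)) = Mul(603576, Pow(-217701, -1)) = Mul(603576, Rational(-1, 217701)) = Rational(-67064, 24189)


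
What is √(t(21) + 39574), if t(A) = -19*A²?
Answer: √31195 ≈ 176.62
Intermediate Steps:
√(t(21) + 39574) = √(-19*21² + 39574) = √(-19*441 + 39574) = √(-8379 + 39574) = √31195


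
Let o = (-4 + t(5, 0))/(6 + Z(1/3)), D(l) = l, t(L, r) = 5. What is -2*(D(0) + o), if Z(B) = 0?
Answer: -1/3 ≈ -0.33333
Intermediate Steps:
o = 1/6 (o = (-4 + 5)/(6 + 0) = 1/6 ≈ 0.16667)
-2*(D(0) + o) = -2*(0 + 1/6) = -2*1/6 = -1/3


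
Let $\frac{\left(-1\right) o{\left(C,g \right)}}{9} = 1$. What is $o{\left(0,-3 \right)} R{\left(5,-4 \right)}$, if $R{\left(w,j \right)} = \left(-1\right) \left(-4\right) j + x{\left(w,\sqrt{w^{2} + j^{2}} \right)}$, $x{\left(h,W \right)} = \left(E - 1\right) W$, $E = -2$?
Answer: $144 + 27 \sqrt{41} \approx 316.88$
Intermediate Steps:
$o{\left(C,g \right)} = -9$ ($o{\left(C,g \right)} = \left(-9\right) 1 = -9$)
$x{\left(h,W \right)} = - 3 W$ ($x{\left(h,W \right)} = \left(-2 - 1\right) W = - 3 W$)
$R{\left(w,j \right)} = - 3 \sqrt{j^{2} + w^{2}} + 4 j$ ($R{\left(w,j \right)} = \left(-1\right) \left(-4\right) j - 3 \sqrt{w^{2} + j^{2}} = 4 j - 3 \sqrt{j^{2} + w^{2}} = - 3 \sqrt{j^{2} + w^{2}} + 4 j$)
$o{\left(0,-3 \right)} R{\left(5,-4 \right)} = - 9 \left(- 3 \sqrt{\left(-4\right)^{2} + 5^{2}} + 4 \left(-4\right)\right) = - 9 \left(- 3 \sqrt{16 + 25} - 16\right) = - 9 \left(- 3 \sqrt{41} - 16\right) = - 9 \left(-16 - 3 \sqrt{41}\right) = 144 + 27 \sqrt{41}$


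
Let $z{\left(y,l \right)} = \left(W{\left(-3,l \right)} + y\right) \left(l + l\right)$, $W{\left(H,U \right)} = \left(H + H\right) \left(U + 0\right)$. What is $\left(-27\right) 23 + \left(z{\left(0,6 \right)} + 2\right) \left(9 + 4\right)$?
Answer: $-6211$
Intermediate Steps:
$W{\left(H,U \right)} = 2 H U$
$z{\left(y,l \right)} = 2 l \left(y - 6 l\right)$ ($z{\left(y,l \right)} = \left(2 \left(-3\right) l + y\right) \left(l + l\right) = \left(- 6 l + y\right) 2 l = \left(y - 6 l\right) 2 l = 2 l \left(y - 6 l\right)$)
$\left(-27\right) 23 + \left(z{\left(0,6 \right)} + 2\right) \left(9 + 4\right) = \left(-27\right) 23 + \left(2 \cdot 6 \left(0 - 36\right) + 2\right) \left(9 + 4\right) = -621 + \left(2 \cdot 6 \left(0 - 36\right) + 2\right) 13 = -621 + \left(2 \cdot 6 \left(-36\right) + 2\right) 13 = -621 + \left(-432 + 2\right) 13 = -621 - 5590 = -6211$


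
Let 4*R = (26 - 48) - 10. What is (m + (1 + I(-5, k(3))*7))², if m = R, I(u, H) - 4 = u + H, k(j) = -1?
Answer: 441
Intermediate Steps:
I(u, H) = 4 + H + u (I(u, H) = 4 + (u + H) = 4 + (H + u) = 4 + H + u)
R = -8 (R = ((26 - 48) - 10)/4 = (-22 - 10)/4 = (¼)*(-32) = -8)
m = -8
(m + (1 + I(-5, k(3))*7))² = (-8 + (1 + (4 - 1 - 5)*7))² = (-8 + (1 - 2*7))² = (-8 + (1 - 14))² = (-8 - 13)² = (-21)² = 441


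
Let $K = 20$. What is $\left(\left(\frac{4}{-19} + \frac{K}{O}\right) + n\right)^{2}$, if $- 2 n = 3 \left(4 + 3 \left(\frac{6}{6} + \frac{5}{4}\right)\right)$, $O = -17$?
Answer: $\frac{2047653001}{6677056} \approx 306.67$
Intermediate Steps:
$n = - \frac{129}{8}$ ($n = - \frac{3 \left(4 + 3 \left(\frac{6}{6} + \frac{5}{4}\right)\right)}{2} = - \frac{3 \left(4 + 3 \left(6 \cdot \frac{1}{6} + 5 \cdot \frac{1}{4}\right)\right)}{2} = - \frac{3 \left(4 + 3 \left(1 + \frac{5}{4}\right)\right)}{2} = - \frac{3 \left(4 + 3 \cdot \frac{9}{4}\right)}{2} = - \frac{3 \left(4 + \frac{27}{4}\right)}{2} = - \frac{3 \cdot \frac{43}{4}}{2} = \left(- \frac{1}{2}\right) \frac{129}{4} = - \frac{129}{8} \approx -16.125$)
$\left(\left(\frac{4}{-19} + \frac{K}{O}\right) + n\right)^{2} = \left(\left(\frac{4}{-19} + \frac{20}{-17}\right) - \frac{129}{8}\right)^{2} = \left(\left(4 \left(- \frac{1}{19}\right) + 20 \left(- \frac{1}{17}\right)\right) - \frac{129}{8}\right)^{2} = \left(\left(- \frac{4}{19} - \frac{20}{17}\right) - \frac{129}{8}\right)^{2} = \left(- \frac{448}{323} - \frac{129}{8}\right)^{2} = \left(- \frac{45251}{2584}\right)^{2} = \frac{2047653001}{6677056}$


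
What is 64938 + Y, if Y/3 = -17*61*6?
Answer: 46272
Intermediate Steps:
Y = -18666 (Y = 3*(-17*61*6) = 3*(-1037*6) = 3*(-6222) = -18666)
64938 + Y = 64938 - 18666 = 46272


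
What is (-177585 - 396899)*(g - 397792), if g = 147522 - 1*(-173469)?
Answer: 44120945684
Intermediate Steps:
g = 320991 (g = 147522 + 173469 = 320991)
(-177585 - 396899)*(g - 397792) = (-177585 - 396899)*(320991 - 397792) = -574484*(-76801) = 44120945684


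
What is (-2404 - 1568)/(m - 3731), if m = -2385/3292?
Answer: 13075824/12284837 ≈ 1.0644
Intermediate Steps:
m = -2385/3292 (m = -2385*1/3292 = -2385/3292 ≈ -0.72448)
(-2404 - 1568)/(m - 3731) = (-2404 - 1568)/(-2385/3292 - 3731) = -3972/(-12284837/3292) = -3972*(-3292/12284837) = 13075824/12284837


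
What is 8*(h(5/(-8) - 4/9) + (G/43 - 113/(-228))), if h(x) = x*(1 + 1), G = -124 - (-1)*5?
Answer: -259456/7353 ≈ -35.286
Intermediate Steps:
G = -119 (G = -124 - 1*(-5) = -124 + 5 = -119)
h(x) = 2*x (h(x) = x*2 = 2*x)
8*(h(5/(-8) - 4/9) + (G/43 - 113/(-228))) = 8*(2*(5/(-8) - 4/9) + (-119/43 - 113/(-228))) = 8*(2*(5*(-⅛) - 4*⅑) + (-119*1/43 - 113*(-1/228))) = 8*(2*(-5/8 - 4/9) + (-119/43 + 113/228)) = 8*(2*(-77/72) - 22273/9804) = 8*(-77/36 - 22273/9804) = 8*(-32432/7353) = -259456/7353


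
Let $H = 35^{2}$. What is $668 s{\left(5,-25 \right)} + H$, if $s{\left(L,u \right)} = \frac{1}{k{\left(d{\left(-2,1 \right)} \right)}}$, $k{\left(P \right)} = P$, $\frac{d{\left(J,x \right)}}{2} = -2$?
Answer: $1058$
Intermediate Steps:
$H = 1225$
$d{\left(J,x \right)} = -4$ ($d{\left(J,x \right)} = 2 \left(-2\right) = -4$)
$s{\left(L,u \right)} = - \frac{1}{4}$ ($s{\left(L,u \right)} = \frac{1}{-4} = - \frac{1}{4}$)
$668 s{\left(5,-25 \right)} + H = 668 \left(- \frac{1}{4}\right) + 1225 = -167 + 1225 = 1058$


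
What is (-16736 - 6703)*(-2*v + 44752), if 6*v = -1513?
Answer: -1060763197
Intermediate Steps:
v = -1513/6 (v = (⅙)*(-1513) = -1513/6 ≈ -252.17)
(-16736 - 6703)*(-2*v + 44752) = (-16736 - 6703)*(-2*(-1513/6) + 44752) = -23439*(1513/3 + 44752) = -23439*135769/3 = -1060763197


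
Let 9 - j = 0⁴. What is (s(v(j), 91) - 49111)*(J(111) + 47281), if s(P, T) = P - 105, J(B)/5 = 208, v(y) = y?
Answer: -2377731447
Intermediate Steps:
j = 9 (j = 9 - 1*0⁴ = 9 - 1*0 = 9 + 0 = 9)
J(B) = 1040 (J(B) = 5*208 = 1040)
s(P, T) = -105 + P
(s(v(j), 91) - 49111)*(J(111) + 47281) = ((-105 + 9) - 49111)*(1040 + 47281) = (-96 - 49111)*48321 = -49207*48321 = -2377731447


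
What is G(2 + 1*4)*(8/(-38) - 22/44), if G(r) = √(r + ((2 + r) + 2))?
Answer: -54/19 ≈ -2.8421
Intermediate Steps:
G(r) = √(4 + 2*r) (G(r) = √(r + (4 + r)) = √(4 + 2*r))
G(2 + 1*4)*(8/(-38) - 22/44) = √(4 + 2*(2 + 1*4))*(8/(-38) - 22/44) = √(4 + 2*(2 + 4))*(8*(-1/38) - 22*1/44) = √(4 + 2*6)*(-4/19 - ½) = √(4 + 12)*(-27/38) = √16*(-27/38) = 4*(-27/38) = -54/19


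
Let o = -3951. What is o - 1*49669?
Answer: -53620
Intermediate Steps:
o - 1*49669 = -3951 - 1*49669 = -3951 - 49669 = -53620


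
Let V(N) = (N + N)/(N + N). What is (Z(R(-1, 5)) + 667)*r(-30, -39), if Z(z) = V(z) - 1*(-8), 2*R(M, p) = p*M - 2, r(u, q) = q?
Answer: -26364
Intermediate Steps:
V(N) = 1 (V(N) = (2*N)/((2*N)) = (2*N)*(1/(2*N)) = 1)
R(M, p) = -1 + M*p/2 (R(M, p) = (p*M - 2)/2 = (M*p - 2)/2 = (-2 + M*p)/2 = -1 + M*p/2)
Z(z) = 9 (Z(z) = 1 - 1*(-8) = 1 + 8 = 9)
(Z(R(-1, 5)) + 667)*r(-30, -39) = (9 + 667)*(-39) = 676*(-39) = -26364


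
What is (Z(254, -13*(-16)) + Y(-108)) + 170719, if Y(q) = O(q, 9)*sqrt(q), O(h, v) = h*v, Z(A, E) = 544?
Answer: 171263 - 5832*I*sqrt(3) ≈ 1.7126e+5 - 10101.0*I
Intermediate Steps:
Y(q) = 9*q**(3/2) (Y(q) = (q*9)*sqrt(q) = (9*q)*sqrt(q) = 9*q**(3/2))
(Z(254, -13*(-16)) + Y(-108)) + 170719 = (544 + 9*(-108)**(3/2)) + 170719 = (544 + 9*(-648*I*sqrt(3))) + 170719 = (544 - 5832*I*sqrt(3)) + 170719 = 171263 - 5832*I*sqrt(3)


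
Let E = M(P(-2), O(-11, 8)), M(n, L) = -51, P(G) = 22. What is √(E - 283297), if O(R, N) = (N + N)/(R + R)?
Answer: 2*I*√70837 ≈ 532.3*I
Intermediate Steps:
O(R, N) = N/R (O(R, N) = (2*N)/((2*R)) = (2*N)*(1/(2*R)) = N/R)
E = -51
√(E - 283297) = √(-51 - 283297) = √(-283348) = 2*I*√70837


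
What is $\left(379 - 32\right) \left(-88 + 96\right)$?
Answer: $2776$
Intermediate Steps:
$\left(379 - 32\right) \left(-88 + 96\right) = \left(379 - 32\right) 8 = 347 \cdot 8 = 2776$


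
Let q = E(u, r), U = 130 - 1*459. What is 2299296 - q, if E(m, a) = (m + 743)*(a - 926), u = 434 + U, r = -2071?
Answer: 4840752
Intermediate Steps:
U = -329 (U = 130 - 459 = -329)
u = 105 (u = 434 - 329 = 105)
E(m, a) = (-926 + a)*(743 + m) (E(m, a) = (743 + m)*(-926 + a) = (-926 + a)*(743 + m))
q = -2541456 (q = -688018 - 926*105 + 743*(-2071) - 2071*105 = -688018 - 97230 - 1538753 - 217455 = -2541456)
2299296 - q = 2299296 - 1*(-2541456) = 2299296 + 2541456 = 4840752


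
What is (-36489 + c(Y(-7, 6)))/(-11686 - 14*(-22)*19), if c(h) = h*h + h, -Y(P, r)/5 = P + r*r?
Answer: 15609/5834 ≈ 2.6755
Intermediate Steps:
Y(P, r) = -5*P - 5*r² (Y(P, r) = -5*(P + r*r) = -5*(P + r²) = -5*P - 5*r²)
c(h) = h + h² (c(h) = h² + h = h + h²)
(-36489 + c(Y(-7, 6)))/(-11686 - 14*(-22)*19) = (-36489 + (-5*(-7) - 5*6²)*(1 + (-5*(-7) - 5*6²)))/(-11686 - 14*(-22)*19) = (-36489 + (35 - 5*36)*(1 + (35 - 5*36)))/(-11686 + 308*19) = (-36489 + (35 - 180)*(1 + (35 - 180)))/(-11686 + 5852) = (-36489 - 145*(1 - 145))/(-5834) = (-36489 - 145*(-144))*(-1/5834) = (-36489 + 20880)*(-1/5834) = -15609*(-1/5834) = 15609/5834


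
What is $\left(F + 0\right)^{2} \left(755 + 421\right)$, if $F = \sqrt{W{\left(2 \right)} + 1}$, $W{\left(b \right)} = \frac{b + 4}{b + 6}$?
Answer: $2058$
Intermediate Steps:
$W{\left(b \right)} = \frac{4 + b}{6 + b}$
$F = \frac{\sqrt{7}}{2}$ ($F = \sqrt{\frac{4 + 2}{6 + 2} + 1} = \sqrt{\frac{1}{8} \cdot 6 + 1} = \sqrt{\frac{3}{4} + 1} = \sqrt{\frac{7}{4}} = \frac{\sqrt{7}}{2} \approx 1.3229$)
$\left(F + 0\right)^{2} \left(755 + 421\right) = \left(\frac{\sqrt{7}}{2} + 0\right)^{2} \left(755 + 421\right) = \left(\frac{\sqrt{7}}{2}\right)^{2} \cdot 1176 = \frac{7}{4} \cdot 1176 = 2058$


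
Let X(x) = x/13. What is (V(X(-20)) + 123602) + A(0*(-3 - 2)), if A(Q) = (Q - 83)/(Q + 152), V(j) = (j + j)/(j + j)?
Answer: 18787573/152 ≈ 1.2360e+5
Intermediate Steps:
X(x) = x/13 (X(x) = x*(1/13) = x/13)
V(j) = 1 (V(j) = (2*j)/((2*j)) = (2*j)*(1/(2*j)) = 1)
A(Q) = (-83 + Q)/(152 + Q)
(V(X(-20)) + 123602) + A(0*(-3 - 2)) = (1 + 123602) + (-83 + 0*(-3 - 2))/(152 + 0*(-3 - 2)) = 123603 + (-83 + 0*(-5))/(152 + 0*(-5)) = 123603 + (-83 + 0)/(152 + 0) = 123603 - 83/152 = 18787573/152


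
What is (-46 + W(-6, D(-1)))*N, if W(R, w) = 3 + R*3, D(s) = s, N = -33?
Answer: 2013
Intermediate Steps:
W(R, w) = 3 + 3*R
(-46 + W(-6, D(-1)))*N = (-46 + (3 + 3*(-6)))*(-33) = (-46 + (3 - 18))*(-33) = (-46 - 15)*(-33) = -61*(-33) = 2013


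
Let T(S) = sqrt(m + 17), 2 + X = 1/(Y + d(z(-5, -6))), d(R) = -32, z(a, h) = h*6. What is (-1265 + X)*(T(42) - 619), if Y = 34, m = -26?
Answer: 1567927/2 - 7599*I/2 ≈ 7.8396e+5 - 3799.5*I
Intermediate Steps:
z(a, h) = 6*h
X = -3/2 (X = -2 + 1/(34 - 32) = -2 + 1/2 = -3/2 ≈ -1.5000)
T(S) = 3*I (T(S) = sqrt(-26 + 17) = sqrt(-9) = 3*I)
(-1265 + X)*(T(42) - 619) = (-1265 - 3/2)*(3*I - 619) = -2533*(-619 + 3*I)/2 = 1567927/2 - 7599*I/2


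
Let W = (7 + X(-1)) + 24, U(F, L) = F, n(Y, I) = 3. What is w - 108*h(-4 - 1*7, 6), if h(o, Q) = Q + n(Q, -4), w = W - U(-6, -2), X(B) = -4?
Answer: -939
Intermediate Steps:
W = 27 (W = (7 - 4) + 24 = 3 + 24 = 27)
w = 33 (w = 27 - 1*(-6) = 27 + 6 = 33)
h(o, Q) = 3 + Q (h(o, Q) = Q + 3 = 3 + Q)
w - 108*h(-4 - 1*7, 6) = 33 - 108*(3 + 6) = 33 - 108*9 = 33 - 972 = -939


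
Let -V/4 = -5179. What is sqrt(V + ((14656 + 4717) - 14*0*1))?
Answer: sqrt(40089) ≈ 200.22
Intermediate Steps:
V = 20716 (V = -4*(-5179) = 20716)
sqrt(V + ((14656 + 4717) - 14*0*1)) = sqrt(20716 + ((14656 + 4717) - 14*0*1)) = sqrt(20716 + (19373 + 0*1)) = sqrt(20716 + (19373 + 0)) = sqrt(20716 + 19373) = sqrt(40089)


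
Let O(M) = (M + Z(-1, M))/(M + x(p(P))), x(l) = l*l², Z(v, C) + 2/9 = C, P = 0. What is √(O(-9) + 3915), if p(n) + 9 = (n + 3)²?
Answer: √317279/9 ≈ 62.586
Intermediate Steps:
Z(v, C) = -2/9 + C
p(n) = -9 + (3 + n)² (p(n) = -9 + (n + 3)² = -9 + (3 + n)²)
x(l) = l³
O(M) = (-2/9 + 2*M)/M (O(M) = (M + (-2/9 + M))/(M + (0*(6 + 0))³) = (-2/9 + 2*M)/(M + (0*6)³) = (-2/9 + 2*M)/(M + 0³) = (-2/9 + 2*M)/(M + 0) = (-2/9 + 2*M)/M)
√(O(-9) + 3915) = √((2 - 2/9/(-9)) + 3915) = √((2 - 2/9*(-⅑)) + 3915) = √((2 + 2/81) + 3915) = √(164/81 + 3915) = √(317279/81) = √317279/9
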